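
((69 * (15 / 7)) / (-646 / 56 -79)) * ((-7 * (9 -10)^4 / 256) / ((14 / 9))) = 621 / 21632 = 0.03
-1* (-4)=4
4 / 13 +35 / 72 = 0.79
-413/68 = -6.07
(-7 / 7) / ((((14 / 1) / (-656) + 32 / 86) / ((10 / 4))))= -35260 / 4947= -7.13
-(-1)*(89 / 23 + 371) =8622 / 23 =374.87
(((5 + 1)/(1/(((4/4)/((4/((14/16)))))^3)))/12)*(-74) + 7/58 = -253351/950272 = -0.27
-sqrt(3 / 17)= -sqrt(51) / 17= -0.42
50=50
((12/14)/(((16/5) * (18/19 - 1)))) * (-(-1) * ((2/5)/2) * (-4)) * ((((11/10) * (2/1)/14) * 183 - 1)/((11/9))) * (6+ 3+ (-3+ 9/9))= 996759/1540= 647.25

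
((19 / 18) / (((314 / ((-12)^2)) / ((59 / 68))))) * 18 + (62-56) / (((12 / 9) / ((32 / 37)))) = 1130922 / 98753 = 11.45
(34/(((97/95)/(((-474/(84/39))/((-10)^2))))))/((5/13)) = -12937119/67900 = -190.53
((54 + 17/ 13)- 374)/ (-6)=1381/ 26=53.12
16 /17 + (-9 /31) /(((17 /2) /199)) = -3086 /527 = -5.86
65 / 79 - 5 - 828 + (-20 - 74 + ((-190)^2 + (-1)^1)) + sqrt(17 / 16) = sqrt(17) / 4 + 2778653 / 79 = 35173.85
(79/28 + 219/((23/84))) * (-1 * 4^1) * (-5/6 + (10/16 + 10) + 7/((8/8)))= -208312715/3864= -53911.16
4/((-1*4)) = -1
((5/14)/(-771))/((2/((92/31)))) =-115/167307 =-0.00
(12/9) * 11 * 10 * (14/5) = 1232/3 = 410.67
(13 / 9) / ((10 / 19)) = 247 / 90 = 2.74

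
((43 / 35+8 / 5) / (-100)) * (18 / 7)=-891 / 12250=-0.07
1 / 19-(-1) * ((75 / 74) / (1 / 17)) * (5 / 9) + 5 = 61687 / 4218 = 14.62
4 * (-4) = -16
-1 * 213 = -213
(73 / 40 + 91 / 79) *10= 9407 / 316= 29.77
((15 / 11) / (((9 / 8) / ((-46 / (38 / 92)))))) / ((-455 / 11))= 16928 / 5187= 3.26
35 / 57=0.61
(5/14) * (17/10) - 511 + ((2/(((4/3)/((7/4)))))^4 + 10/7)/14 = -203473449/401408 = -506.90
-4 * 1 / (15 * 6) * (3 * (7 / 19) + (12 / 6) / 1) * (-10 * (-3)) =-236 / 57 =-4.14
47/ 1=47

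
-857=-857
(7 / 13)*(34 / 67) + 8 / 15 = 10538 / 13065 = 0.81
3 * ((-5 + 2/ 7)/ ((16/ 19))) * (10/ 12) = -3135/ 224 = -14.00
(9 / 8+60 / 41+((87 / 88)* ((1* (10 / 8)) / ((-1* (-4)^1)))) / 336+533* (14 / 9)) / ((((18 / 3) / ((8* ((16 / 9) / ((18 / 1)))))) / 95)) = 4597667740255 / 441878976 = 10404.81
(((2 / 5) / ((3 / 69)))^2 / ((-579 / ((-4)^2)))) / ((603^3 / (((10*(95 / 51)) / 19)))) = -67712 / 6474417127083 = -0.00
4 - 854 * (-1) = 858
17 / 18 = 0.94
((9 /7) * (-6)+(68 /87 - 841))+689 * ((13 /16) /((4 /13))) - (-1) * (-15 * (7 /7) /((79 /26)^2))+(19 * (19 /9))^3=65504.65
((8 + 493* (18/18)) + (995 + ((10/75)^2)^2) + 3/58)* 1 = 1496.05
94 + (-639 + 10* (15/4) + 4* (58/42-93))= -36707/42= -873.98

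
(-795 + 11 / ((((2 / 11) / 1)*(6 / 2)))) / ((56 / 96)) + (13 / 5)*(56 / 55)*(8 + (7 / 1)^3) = -768254 / 1925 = -399.09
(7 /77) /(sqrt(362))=sqrt(362) /3982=0.00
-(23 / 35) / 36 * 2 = -23 / 630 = -0.04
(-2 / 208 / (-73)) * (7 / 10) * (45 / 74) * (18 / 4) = 567 / 2247232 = 0.00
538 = 538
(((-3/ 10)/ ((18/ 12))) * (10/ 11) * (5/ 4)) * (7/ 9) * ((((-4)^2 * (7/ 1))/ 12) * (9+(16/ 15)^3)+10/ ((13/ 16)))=-49586054/ 2606175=-19.03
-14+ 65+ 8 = 59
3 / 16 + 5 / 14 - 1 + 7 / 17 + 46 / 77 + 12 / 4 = 10633 / 2992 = 3.55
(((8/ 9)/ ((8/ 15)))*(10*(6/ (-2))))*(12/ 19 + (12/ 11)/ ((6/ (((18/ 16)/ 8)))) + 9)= -1614675/ 3344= -482.86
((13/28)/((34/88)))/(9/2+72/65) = 18590/86751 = 0.21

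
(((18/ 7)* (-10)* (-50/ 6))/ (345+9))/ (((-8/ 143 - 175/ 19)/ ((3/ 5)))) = -407550/ 10398101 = -0.04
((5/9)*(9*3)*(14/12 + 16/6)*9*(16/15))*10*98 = 540960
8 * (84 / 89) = 672 / 89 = 7.55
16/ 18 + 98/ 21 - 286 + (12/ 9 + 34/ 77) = -193118/ 693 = -278.67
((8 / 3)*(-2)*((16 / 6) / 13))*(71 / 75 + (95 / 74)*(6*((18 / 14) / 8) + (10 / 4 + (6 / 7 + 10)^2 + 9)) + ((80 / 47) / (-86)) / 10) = -5919104994224 / 32152240575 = -184.10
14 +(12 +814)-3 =837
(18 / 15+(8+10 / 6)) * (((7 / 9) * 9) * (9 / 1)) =3423 / 5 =684.60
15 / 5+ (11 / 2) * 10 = 58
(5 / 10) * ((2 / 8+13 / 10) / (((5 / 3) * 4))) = 0.12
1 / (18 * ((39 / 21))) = 0.03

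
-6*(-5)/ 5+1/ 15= 91/ 15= 6.07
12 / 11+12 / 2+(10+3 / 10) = 1913 / 110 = 17.39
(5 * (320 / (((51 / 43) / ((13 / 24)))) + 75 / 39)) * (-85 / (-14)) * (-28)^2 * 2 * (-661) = -4658716700.85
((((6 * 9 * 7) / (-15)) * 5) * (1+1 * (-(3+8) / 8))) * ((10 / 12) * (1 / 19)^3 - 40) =-103707765 / 54872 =-1889.99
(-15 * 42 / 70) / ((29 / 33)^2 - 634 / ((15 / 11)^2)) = 0.03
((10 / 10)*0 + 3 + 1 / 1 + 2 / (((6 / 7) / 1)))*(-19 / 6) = -361 / 18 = -20.06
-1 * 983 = -983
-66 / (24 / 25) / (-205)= 55 / 164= 0.34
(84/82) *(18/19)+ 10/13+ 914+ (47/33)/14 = 4284923521/4678674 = 915.84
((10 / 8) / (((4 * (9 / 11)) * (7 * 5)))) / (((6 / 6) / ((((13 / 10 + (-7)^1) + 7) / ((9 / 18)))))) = 143 / 5040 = 0.03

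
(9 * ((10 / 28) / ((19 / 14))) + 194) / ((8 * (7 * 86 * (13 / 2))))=41 / 6536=0.01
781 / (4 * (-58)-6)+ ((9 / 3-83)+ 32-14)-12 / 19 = -298059 / 4522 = -65.91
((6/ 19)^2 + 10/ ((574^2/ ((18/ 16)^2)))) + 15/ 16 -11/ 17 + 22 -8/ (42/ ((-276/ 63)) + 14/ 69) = 278220047280573/ 11970205735040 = 23.24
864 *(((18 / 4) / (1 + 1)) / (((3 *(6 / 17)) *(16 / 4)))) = 459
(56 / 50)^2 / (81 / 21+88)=0.01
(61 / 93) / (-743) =-0.00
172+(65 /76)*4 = 3333 /19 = 175.42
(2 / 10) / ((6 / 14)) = 7 / 15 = 0.47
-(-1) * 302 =302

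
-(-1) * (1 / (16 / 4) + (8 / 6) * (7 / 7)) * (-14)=-133 / 6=-22.17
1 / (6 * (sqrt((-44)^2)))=1 / 264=0.00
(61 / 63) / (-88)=-0.01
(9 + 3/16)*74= 679.88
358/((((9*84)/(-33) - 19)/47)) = -185086/461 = -401.49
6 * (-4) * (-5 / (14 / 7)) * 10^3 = 60000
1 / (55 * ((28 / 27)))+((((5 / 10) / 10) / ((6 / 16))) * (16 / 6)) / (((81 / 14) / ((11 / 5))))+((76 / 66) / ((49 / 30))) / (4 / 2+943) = 42214223 / 275051700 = 0.15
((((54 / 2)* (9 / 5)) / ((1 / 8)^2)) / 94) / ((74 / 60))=46656 / 1739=26.83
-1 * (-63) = 63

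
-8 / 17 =-0.47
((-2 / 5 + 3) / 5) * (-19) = -247 / 25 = -9.88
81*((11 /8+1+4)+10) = 10611 /8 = 1326.38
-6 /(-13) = 6 /13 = 0.46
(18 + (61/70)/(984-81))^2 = 1294682141281/3995504100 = 324.03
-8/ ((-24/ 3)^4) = -1/ 512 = -0.00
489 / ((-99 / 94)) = -15322 / 33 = -464.30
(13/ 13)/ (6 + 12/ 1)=1/ 18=0.06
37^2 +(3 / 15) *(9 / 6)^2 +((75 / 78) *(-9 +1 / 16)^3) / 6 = 308438657 / 245760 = 1255.04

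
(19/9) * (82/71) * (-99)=-17138/71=-241.38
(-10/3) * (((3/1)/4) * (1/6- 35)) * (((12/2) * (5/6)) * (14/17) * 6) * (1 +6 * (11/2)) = 73150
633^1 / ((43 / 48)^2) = 1458432 / 1849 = 788.77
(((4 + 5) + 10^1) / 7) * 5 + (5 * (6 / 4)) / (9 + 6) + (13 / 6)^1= 341 / 21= 16.24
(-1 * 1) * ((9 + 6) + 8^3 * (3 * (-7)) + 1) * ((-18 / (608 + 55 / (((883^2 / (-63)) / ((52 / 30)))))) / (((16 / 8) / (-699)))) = 26330166142632 / 237022453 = 111087.22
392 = 392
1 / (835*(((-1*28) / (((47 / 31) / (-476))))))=47 / 344995280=0.00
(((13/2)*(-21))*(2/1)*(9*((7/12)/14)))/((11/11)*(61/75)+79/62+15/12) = -1904175/62078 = -30.67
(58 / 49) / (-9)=-58 / 441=-0.13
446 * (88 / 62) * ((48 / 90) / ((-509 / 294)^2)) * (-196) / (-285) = 295519228928 / 3814967725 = 77.46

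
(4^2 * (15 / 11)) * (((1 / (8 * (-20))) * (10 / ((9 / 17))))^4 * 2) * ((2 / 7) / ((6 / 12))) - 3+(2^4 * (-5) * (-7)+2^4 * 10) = 61820364101 / 86220288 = 717.00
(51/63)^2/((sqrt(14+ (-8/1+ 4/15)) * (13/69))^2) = 2293215/778414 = 2.95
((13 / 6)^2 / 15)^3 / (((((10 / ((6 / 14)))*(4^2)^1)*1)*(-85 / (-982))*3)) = 2369963219 / 7495286400000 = 0.00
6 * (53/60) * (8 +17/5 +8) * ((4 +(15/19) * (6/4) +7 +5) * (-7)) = -23499511/1900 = -12368.16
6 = 6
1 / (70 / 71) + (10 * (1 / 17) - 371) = -439583 / 1190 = -369.40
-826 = -826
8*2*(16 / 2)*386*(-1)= -49408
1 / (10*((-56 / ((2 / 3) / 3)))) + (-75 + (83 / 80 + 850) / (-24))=-4453759 / 40320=-110.46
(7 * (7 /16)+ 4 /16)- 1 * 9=-91 /16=-5.69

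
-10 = -10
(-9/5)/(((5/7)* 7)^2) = -9/125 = -0.07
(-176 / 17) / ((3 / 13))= -2288 / 51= -44.86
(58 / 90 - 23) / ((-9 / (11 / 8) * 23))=5533 / 37260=0.15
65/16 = 4.06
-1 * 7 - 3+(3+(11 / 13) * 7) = -14 / 13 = -1.08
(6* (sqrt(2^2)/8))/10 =0.15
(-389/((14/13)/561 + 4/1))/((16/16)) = -2836977/29186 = -97.20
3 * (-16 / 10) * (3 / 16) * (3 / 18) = -3 / 20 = -0.15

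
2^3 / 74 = 4 / 37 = 0.11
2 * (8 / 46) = 8 / 23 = 0.35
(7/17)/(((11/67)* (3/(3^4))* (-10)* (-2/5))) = 12663/748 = 16.93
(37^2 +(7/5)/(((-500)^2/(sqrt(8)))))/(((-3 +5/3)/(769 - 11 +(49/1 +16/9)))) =-9964951/12 - 50953* sqrt(2)/7500000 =-830412.59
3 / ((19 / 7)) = 21 / 19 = 1.11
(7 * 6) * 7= 294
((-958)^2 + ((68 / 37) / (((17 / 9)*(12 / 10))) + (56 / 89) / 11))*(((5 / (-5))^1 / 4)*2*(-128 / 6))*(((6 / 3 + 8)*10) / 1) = 35460476601600 / 36223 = 978949192.55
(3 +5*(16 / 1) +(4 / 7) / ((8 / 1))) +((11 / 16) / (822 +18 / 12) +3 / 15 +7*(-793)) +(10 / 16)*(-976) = -2802804923 / 461160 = -6077.73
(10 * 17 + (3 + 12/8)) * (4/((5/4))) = 2792/5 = 558.40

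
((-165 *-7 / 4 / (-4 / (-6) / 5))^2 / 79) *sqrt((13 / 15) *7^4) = 980508375 *sqrt(195) / 5056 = 2708080.36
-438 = -438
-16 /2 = -8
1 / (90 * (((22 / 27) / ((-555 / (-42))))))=111 / 616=0.18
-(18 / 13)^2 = -324 / 169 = -1.92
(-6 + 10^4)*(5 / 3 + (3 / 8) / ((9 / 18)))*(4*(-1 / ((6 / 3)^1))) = -144913 / 3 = -48304.33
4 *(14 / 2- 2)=20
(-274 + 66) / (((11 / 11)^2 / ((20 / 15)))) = -832 / 3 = -277.33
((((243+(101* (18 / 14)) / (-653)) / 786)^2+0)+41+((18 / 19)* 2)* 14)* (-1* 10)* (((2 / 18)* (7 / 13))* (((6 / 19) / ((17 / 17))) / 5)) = -1842743825099708 / 721171910683497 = -2.56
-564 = -564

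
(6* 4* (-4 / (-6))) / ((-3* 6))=-8 / 9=-0.89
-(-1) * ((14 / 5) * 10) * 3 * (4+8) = 1008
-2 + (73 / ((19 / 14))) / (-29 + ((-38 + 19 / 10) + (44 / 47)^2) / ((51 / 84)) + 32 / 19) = -800739248 / 304421709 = -2.63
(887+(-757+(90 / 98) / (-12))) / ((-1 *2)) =-64.96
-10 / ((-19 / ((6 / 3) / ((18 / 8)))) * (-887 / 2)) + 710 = 107690510 / 151677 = 710.00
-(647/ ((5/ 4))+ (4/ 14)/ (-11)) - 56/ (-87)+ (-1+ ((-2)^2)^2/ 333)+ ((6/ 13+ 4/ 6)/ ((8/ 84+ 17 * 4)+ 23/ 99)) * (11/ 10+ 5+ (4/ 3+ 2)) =-1184884167552863/ 2288629378035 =-517.73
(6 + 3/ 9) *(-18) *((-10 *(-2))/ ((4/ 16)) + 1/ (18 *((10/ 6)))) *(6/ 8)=-136857/ 20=-6842.85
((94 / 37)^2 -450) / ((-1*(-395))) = -607214 / 540755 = -1.12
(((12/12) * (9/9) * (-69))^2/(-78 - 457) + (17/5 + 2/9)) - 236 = -1161748/4815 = -241.28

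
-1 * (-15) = 15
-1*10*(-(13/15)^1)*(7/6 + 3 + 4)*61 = 38857/9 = 4317.44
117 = 117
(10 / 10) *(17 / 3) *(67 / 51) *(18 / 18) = 67 / 9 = 7.44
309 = 309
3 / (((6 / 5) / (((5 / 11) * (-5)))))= -125 / 22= -5.68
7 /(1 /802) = 5614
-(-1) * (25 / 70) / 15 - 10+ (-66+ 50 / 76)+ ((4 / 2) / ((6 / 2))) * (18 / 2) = -27658 / 399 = -69.32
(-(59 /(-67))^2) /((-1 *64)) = 3481 /287296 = 0.01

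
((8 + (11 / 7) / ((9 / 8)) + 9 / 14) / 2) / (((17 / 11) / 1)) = 13915 / 4284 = 3.25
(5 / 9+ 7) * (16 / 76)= 272 / 171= 1.59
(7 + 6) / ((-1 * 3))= -13 / 3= -4.33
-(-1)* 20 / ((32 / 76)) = 95 / 2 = 47.50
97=97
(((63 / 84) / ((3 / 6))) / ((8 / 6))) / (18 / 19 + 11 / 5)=855 / 2392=0.36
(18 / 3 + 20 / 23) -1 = 135 / 23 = 5.87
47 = 47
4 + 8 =12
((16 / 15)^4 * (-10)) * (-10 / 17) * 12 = 1048576 / 11475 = 91.38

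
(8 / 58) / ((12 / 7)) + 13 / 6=391 / 174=2.25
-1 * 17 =-17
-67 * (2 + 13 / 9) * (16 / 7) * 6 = -66464 / 21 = -3164.95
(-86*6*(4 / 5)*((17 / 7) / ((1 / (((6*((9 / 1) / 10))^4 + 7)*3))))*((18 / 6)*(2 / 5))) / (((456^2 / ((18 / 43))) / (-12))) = 2951274528 / 39484375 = 74.75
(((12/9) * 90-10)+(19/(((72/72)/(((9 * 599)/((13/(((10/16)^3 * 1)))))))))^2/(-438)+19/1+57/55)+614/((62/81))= -82888038144938643/11028180500480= -7516.02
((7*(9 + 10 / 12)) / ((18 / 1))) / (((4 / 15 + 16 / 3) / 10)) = 6.83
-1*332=-332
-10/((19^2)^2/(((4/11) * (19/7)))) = -40/528143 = -0.00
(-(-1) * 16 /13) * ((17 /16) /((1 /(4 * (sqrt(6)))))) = 12.81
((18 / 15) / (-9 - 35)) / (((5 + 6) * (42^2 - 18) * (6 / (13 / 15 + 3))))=-29 / 31689900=-0.00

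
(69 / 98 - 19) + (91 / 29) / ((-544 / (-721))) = -10928245 / 773024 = -14.14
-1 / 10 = -0.10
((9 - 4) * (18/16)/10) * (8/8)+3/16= 3/4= 0.75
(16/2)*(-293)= -2344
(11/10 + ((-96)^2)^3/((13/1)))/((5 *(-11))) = -7827577897103/7150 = -1094766139.45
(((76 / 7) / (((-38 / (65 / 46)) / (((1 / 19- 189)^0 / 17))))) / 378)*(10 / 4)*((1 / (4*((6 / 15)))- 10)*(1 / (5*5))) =325 / 5517792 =0.00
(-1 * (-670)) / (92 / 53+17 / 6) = 213060 / 1453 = 146.63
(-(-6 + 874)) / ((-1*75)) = 868 / 75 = 11.57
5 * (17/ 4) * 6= 127.50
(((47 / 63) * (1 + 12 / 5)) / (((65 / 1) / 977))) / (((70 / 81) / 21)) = 21076821 / 22750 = 926.45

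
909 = 909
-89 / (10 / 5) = -44.50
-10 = -10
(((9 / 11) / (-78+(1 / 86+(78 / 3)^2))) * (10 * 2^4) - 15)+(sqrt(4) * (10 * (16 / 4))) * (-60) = -907937715 / 188573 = -4814.78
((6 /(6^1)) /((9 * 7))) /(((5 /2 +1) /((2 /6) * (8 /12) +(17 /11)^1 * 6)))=1880 /43659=0.04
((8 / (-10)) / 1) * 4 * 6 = -96 / 5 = -19.20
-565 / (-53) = 565 / 53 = 10.66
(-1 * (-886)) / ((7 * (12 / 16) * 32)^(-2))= 25006464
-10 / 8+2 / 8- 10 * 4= -41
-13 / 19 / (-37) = 0.02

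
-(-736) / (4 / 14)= 2576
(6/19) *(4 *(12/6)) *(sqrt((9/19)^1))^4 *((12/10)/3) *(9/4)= 17496/34295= 0.51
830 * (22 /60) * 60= 18260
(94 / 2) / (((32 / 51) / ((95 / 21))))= 75905 / 224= 338.86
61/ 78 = 0.78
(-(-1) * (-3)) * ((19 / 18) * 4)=-38 / 3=-12.67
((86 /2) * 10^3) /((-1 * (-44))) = 10750 /11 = 977.27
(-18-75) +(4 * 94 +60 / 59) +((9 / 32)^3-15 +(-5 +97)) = 698001411 / 1933312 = 361.04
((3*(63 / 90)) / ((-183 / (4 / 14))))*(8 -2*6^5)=15544 / 305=50.96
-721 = -721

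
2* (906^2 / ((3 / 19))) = 10397256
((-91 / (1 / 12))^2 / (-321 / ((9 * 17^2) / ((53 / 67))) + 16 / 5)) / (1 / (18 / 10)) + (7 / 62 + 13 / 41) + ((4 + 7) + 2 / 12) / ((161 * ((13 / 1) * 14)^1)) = 10715999116800705551 / 15488478645276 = 691869.06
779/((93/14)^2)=152684/8649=17.65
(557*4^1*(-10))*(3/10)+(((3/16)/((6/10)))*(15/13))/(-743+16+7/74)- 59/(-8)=-18675402827/2797132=-6676.63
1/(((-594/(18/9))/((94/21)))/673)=-63262/6237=-10.14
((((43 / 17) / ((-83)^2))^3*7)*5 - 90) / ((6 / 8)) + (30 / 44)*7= -12215592503177345125 / 106013031587885202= -115.23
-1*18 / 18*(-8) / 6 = 4 / 3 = 1.33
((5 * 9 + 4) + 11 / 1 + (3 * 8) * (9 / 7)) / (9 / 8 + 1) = 5088 / 119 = 42.76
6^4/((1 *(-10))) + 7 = -613/5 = -122.60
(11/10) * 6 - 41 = -172/5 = -34.40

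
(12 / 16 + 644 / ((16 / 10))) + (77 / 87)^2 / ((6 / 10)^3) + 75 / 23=7711155337 / 18801396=410.14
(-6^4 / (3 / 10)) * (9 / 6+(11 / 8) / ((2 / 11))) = -39150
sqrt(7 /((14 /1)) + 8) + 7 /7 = 3.92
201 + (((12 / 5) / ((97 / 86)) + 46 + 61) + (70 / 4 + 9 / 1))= 326529 / 970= 336.63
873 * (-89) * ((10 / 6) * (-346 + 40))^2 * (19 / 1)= -383970804300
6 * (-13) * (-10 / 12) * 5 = 325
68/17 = 4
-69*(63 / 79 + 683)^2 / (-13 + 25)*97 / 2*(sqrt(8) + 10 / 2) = -4069009907750 / 6241 -1627603963100*sqrt(2) / 6241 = -1020796267.67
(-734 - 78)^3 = -535387328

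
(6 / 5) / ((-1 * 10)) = -3 / 25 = -0.12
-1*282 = -282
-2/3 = -0.67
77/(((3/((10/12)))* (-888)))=-385/15984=-0.02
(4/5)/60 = 0.01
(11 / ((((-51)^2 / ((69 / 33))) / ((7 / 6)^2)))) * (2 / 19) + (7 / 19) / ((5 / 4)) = 1316539 / 4447710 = 0.30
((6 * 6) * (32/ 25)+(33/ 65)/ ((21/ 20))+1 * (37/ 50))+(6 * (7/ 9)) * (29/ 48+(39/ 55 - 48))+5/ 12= -306578579/ 1801800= -170.15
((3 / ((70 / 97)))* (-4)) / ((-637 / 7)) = 582 / 3185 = 0.18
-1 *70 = -70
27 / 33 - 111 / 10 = -1131 / 110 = -10.28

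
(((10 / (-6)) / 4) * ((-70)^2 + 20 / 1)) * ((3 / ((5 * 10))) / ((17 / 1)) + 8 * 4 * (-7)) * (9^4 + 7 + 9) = 51341883829 / 17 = 3020110813.47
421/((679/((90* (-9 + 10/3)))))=-214710/679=-316.22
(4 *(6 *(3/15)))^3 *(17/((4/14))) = 822528/125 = 6580.22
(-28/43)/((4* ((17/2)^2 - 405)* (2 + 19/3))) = 84/1430825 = 0.00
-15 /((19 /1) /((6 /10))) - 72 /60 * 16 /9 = -2.61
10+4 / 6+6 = 50 / 3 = 16.67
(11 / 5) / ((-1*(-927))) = 11 / 4635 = 0.00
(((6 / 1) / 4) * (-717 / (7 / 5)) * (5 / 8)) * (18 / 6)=-161325 / 112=-1440.40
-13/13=-1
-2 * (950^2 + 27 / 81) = -5415002 / 3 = -1805000.67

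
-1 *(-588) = 588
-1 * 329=-329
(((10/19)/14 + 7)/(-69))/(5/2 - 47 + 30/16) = 2496/1043119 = 0.00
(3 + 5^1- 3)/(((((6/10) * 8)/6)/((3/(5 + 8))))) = 75/52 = 1.44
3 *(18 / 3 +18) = 72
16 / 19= 0.84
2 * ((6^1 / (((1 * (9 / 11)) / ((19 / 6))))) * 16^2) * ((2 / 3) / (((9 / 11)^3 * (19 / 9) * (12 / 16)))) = 9140.30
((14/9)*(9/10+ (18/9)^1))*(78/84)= 377/90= 4.19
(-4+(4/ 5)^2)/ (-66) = 14/ 275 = 0.05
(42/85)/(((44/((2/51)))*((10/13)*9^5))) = 0.00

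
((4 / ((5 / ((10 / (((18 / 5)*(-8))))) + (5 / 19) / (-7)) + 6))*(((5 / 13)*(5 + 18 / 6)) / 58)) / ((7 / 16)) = -121600 / 2115347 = -0.06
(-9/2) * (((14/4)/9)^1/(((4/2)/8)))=-7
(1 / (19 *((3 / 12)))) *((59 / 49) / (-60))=-59 / 13965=-0.00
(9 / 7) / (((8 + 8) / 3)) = 27 / 112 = 0.24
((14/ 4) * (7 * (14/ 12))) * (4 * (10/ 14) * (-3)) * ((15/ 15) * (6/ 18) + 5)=-1306.67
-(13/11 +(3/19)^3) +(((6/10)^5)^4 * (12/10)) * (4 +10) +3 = 65292998975605127491/35976886749267578125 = 1.81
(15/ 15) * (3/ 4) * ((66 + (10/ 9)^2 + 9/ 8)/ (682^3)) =4027/ 24915762432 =0.00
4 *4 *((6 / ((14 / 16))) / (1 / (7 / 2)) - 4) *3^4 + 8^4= 30016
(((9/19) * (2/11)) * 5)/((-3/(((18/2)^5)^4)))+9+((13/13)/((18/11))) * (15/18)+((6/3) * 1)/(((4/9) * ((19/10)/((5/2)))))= -39390836087344448966947/22572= -1745119443883769668.92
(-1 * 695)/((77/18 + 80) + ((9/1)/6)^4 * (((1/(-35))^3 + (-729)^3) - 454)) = 2145465000/6054590023229927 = 0.00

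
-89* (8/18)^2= -1424/81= -17.58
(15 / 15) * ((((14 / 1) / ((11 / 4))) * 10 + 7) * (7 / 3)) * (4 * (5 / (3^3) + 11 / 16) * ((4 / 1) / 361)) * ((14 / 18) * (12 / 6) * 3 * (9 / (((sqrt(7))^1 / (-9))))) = -746.68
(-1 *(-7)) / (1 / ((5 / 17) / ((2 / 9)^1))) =315 / 34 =9.26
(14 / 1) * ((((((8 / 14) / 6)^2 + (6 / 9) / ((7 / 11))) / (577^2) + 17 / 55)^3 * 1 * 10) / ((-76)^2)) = 15550014206638092166678671607 / 21724903933936955155767612179700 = 0.00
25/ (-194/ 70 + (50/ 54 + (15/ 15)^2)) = -23625/ 799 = -29.57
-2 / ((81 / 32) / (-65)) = 4160 / 81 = 51.36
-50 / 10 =-5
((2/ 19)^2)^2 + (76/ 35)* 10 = 19808904/ 912247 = 21.71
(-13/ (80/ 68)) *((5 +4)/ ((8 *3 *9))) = -221/ 480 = -0.46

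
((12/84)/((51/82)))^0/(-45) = -1/45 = -0.02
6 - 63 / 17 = 39 / 17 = 2.29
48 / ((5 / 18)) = 864 / 5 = 172.80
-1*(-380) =380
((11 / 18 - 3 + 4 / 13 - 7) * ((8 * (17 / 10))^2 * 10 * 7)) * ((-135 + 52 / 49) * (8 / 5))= 20636172160 / 819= 25196791.40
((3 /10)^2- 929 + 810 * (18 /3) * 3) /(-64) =-1365109 /6400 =-213.30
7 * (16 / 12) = 28 / 3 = 9.33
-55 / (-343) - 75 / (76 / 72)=-462005 / 6517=-70.89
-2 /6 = -1 /3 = -0.33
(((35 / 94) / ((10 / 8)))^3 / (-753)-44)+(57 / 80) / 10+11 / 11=-42.93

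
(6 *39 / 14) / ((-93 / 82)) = -3198 / 217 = -14.74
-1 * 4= -4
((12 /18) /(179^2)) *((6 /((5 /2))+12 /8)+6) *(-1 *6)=-198 /160205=-0.00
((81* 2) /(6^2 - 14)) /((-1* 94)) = -81 /1034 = -0.08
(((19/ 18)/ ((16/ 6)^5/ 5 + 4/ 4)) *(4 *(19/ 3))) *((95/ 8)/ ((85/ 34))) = 308655/ 67966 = 4.54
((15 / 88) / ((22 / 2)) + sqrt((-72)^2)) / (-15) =-4.80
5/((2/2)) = 5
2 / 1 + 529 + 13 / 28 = 14881 / 28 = 531.46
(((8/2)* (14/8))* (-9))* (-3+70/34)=1008/17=59.29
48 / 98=24 / 49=0.49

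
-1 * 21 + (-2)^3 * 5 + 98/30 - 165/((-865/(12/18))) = -149488/2595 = -57.61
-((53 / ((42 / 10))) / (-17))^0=-1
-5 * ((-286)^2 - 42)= -408770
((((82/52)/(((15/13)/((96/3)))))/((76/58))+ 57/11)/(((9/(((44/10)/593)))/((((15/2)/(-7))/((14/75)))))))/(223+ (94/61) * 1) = -36867485/45371285106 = -0.00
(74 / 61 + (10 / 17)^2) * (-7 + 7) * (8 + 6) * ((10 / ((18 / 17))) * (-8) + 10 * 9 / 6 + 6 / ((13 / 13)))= 0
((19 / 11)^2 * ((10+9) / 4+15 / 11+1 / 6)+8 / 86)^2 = 167248392327025 / 471688745616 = 354.57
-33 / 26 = -1.27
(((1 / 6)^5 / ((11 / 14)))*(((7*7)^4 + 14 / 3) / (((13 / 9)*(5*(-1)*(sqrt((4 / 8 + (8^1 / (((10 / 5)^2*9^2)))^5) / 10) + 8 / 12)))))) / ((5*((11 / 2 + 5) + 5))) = -248155981152219 / 87098490489725 + 12607629993*sqrt(697356893) / 348393961958900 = -1.89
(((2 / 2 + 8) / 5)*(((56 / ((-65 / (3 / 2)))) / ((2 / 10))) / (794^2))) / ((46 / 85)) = -3213 / 94250182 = -0.00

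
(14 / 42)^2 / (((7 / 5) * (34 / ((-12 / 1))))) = -10 / 357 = -0.03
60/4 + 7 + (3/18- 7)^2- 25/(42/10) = 15811/252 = 62.74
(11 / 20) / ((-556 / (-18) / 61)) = 6039 / 5560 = 1.09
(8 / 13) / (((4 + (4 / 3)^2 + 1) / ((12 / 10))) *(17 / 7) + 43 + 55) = 3024 / 548977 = 0.01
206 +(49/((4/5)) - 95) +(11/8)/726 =90949/528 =172.25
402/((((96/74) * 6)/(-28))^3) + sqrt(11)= -1164056593/62208 + sqrt(11)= -18709.01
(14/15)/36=7/270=0.03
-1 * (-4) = 4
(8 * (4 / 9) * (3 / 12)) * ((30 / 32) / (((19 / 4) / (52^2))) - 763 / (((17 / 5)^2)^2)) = 6702738520 / 14282091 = 469.31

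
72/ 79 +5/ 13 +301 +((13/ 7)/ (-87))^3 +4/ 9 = 70225164126311/ 231964925283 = 302.74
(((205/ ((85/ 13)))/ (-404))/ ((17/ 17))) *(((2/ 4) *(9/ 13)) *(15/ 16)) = -5535/ 219776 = -0.03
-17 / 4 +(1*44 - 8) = 127 / 4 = 31.75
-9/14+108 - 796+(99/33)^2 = -9515/14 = -679.64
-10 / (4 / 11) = -27.50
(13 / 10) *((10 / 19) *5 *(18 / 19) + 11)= 63323 / 3610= 17.54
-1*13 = -13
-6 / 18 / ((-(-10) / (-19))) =19 / 30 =0.63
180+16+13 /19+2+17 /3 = 11648 /57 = 204.35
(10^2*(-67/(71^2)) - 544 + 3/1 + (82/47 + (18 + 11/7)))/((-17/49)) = 6048660212/4027759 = 1501.74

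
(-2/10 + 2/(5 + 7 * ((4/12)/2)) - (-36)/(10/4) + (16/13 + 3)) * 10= 90212/481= 187.55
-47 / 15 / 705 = -1 / 225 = -0.00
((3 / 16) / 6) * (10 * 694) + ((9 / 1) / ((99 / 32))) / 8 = 19117 / 88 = 217.24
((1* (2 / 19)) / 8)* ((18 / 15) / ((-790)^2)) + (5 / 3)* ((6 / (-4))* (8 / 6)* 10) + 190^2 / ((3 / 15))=64198670600009 / 355737000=180466.67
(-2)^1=-2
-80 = -80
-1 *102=-102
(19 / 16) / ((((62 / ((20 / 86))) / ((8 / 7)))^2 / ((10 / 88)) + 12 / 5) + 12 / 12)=2375 / 957749971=0.00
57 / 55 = 1.04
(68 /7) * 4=272 /7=38.86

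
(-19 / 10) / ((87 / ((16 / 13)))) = -152 / 5655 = -0.03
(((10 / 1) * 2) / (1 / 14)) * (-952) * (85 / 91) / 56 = -57800 / 13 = -4446.15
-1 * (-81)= 81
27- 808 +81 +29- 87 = -758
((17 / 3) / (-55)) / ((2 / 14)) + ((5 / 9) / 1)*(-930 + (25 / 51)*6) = -4340069 / 8415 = -515.75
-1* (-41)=41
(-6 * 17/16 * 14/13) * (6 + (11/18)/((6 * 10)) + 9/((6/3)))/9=-1350769/168480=-8.02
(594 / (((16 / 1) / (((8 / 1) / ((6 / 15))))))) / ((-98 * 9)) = -165 / 196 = -0.84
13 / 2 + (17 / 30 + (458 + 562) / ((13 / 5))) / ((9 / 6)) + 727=1164637 / 1170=995.42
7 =7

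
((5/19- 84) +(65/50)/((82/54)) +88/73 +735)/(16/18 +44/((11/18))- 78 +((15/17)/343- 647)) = -19497322242783/19461027014680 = -1.00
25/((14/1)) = 25/14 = 1.79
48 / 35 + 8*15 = 4248 / 35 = 121.37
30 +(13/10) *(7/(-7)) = 287/10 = 28.70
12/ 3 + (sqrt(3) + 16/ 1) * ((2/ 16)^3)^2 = sqrt(3)/ 262144 + 65537/ 16384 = 4.00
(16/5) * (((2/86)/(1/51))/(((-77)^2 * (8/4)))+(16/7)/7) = 1332376/1274735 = 1.05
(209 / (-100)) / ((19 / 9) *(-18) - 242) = 209 / 28000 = 0.01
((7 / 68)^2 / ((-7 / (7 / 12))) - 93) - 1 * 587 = -680.00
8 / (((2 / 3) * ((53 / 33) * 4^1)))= 99 / 53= 1.87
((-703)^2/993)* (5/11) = 2471045/10923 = 226.22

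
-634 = -634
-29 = -29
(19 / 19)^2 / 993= 1 / 993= 0.00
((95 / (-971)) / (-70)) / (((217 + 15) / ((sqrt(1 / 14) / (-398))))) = -19 * sqrt(14) / 17573018176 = -0.00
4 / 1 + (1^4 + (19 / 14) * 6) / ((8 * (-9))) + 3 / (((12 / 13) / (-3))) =-1481 / 252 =-5.88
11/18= 0.61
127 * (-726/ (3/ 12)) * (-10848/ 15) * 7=1867053619.20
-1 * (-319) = 319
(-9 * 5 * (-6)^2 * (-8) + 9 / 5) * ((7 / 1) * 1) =453663 / 5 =90732.60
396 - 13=383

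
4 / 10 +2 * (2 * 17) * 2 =682 / 5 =136.40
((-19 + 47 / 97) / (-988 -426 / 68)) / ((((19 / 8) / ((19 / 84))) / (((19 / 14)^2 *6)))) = 0.02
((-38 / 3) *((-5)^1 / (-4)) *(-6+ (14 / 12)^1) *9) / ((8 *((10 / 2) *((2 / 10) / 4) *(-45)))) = -551 / 72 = -7.65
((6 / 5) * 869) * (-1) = -5214 / 5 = -1042.80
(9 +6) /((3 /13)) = 65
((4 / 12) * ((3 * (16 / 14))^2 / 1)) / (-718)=-0.01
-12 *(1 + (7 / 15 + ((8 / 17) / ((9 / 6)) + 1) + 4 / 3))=-4196 / 85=-49.36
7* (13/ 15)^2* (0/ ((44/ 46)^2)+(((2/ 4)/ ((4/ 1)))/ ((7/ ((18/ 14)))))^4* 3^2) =1108809/ 84330803200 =0.00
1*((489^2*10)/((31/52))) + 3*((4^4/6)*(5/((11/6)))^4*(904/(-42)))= 3858641.43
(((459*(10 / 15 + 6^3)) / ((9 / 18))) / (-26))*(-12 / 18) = 5100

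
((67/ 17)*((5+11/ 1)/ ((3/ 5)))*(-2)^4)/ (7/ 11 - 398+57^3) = 58960/ 6479397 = 0.01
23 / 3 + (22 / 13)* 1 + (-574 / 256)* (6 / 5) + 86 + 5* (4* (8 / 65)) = 1187221 / 12480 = 95.13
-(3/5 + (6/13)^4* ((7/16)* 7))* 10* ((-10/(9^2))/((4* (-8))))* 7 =-153895/771147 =-0.20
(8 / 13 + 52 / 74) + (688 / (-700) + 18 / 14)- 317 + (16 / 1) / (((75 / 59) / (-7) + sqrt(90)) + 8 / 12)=-3659175633278248 / 11599288821575 + 73685808 * sqrt(10) / 137799689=-313.77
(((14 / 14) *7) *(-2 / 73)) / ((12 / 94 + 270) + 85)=-658 / 1218443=-0.00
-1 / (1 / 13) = -13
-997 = -997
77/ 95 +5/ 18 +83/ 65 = 52579/ 22230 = 2.37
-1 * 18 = -18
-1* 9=-9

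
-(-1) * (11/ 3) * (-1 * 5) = -55/ 3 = -18.33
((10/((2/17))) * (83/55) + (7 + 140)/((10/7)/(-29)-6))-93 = 148213/13508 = 10.97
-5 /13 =-0.38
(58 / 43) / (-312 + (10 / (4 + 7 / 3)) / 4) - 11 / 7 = -5616221 / 3564141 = -1.58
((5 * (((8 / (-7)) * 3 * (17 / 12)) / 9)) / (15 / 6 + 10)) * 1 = -68 / 315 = -0.22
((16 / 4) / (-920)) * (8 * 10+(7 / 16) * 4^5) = -264 / 115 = -2.30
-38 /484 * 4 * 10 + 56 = 6396 /121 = 52.86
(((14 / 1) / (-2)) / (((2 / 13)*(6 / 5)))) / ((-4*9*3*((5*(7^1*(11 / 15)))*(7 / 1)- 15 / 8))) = 0.00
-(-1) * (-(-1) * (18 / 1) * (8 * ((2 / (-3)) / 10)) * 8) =-384 / 5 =-76.80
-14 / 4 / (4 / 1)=-7 / 8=-0.88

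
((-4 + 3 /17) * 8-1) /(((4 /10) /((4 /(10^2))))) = -537 /170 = -3.16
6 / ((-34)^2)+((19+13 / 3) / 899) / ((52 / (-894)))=-2979209 / 6755086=-0.44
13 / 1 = 13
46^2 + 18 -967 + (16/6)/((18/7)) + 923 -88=54082/27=2003.04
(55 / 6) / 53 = 55 / 318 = 0.17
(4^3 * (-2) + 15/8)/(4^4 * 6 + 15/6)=-1009/12308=-0.08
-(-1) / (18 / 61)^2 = 3721 / 324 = 11.48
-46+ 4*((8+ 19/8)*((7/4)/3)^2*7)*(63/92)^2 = 95821/270848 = 0.35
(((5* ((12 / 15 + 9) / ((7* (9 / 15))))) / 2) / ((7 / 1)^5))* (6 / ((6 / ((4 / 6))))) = 5 / 21609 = 0.00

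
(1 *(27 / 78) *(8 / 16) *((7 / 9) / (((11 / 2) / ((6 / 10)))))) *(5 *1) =21 / 286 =0.07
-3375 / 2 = -1687.50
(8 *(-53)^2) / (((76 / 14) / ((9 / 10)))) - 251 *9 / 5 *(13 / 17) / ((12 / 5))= 23137557 / 6460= 3581.67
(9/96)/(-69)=-1/736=-0.00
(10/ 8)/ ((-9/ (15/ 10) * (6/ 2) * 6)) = -5/ 432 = -0.01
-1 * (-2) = 2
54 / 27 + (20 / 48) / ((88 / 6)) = 357 / 176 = 2.03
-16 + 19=3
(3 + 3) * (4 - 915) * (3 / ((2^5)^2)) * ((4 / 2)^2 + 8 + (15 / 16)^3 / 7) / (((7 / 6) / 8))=-1330.62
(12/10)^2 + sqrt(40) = 36/25 + 2 * sqrt(10) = 7.76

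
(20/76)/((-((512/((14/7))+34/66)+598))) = -165/535781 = -0.00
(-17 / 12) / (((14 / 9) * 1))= -51 / 56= -0.91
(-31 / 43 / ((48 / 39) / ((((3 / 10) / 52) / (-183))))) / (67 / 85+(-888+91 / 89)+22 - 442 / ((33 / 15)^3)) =-62427893 / 3061817811564288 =-0.00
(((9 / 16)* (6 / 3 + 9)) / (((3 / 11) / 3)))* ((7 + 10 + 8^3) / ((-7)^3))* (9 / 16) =-5184729 / 87808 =-59.05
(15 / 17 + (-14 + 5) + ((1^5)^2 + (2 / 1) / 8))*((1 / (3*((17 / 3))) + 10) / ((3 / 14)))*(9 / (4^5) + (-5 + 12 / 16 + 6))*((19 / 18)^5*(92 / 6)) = -6370566817199347 / 559191195648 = -11392.47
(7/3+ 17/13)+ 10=13.64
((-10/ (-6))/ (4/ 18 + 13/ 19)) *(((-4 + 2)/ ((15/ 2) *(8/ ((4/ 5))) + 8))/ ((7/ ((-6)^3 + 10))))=1.30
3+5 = 8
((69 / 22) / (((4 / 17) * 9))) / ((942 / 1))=391 / 248688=0.00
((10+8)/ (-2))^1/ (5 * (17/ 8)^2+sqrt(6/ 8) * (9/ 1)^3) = 832320/ 1630498727 -13436928 * sqrt(3)/ 1630498727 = -0.01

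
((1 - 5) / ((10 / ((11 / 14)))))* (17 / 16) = -187 / 560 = -0.33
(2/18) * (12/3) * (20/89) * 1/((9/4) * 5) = 64/7209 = 0.01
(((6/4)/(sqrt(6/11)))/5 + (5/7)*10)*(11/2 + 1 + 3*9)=67*sqrt(66)/40 + 1675/7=252.89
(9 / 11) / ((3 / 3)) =9 / 11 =0.82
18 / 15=6 / 5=1.20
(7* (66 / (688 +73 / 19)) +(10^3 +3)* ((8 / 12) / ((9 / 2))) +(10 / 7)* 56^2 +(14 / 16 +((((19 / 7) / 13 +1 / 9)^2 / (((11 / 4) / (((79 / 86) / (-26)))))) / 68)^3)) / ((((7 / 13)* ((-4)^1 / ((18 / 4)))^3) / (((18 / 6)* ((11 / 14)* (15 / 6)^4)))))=-1907327401733153374042018443379038768729125 / 1691931361693783897583805558670884864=-1127307.79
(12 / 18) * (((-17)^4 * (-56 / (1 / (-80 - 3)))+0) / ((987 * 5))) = 110915888 / 2115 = 52442.50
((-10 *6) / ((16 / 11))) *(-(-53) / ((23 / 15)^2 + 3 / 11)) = -21643875 / 25976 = -833.23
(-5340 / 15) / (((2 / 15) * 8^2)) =-1335 / 32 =-41.72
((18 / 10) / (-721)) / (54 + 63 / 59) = -0.00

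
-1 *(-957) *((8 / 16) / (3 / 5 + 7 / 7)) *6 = 14355 / 8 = 1794.38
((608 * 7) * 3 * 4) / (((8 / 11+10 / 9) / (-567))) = -15751783.38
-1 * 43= -43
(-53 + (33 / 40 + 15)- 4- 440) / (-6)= 19247 / 240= 80.20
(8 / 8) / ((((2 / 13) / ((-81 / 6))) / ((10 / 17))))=-1755 / 34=-51.62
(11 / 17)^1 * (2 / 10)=11 / 85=0.13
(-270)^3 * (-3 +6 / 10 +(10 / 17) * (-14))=3558686400 / 17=209334494.12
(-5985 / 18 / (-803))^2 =442225 / 2579236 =0.17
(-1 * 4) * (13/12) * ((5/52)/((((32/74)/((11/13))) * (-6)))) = 2035/14976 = 0.14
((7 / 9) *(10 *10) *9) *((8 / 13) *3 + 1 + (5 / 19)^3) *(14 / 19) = 2502998400 / 1694173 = 1477.42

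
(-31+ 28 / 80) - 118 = -2973 / 20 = -148.65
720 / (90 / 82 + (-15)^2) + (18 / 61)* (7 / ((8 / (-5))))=47587 / 25132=1.89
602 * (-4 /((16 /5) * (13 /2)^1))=-1505 /13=-115.77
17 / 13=1.31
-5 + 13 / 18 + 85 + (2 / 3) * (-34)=1045 / 18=58.06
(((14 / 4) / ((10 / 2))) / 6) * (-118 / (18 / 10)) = -413 / 54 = -7.65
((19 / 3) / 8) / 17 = 19 / 408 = 0.05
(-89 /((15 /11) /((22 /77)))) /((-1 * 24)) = 0.78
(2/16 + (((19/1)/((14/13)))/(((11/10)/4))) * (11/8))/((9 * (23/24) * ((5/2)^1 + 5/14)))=1649/460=3.58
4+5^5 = 3129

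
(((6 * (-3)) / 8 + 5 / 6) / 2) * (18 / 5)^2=-459 / 50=-9.18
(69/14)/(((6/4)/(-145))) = -3335/7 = -476.43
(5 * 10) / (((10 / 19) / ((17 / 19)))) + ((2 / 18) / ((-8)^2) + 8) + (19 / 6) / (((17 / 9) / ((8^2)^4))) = 275415688529 / 9792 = 28126602.18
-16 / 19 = -0.84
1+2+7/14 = 7/2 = 3.50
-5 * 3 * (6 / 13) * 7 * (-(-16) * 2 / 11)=-140.98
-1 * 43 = -43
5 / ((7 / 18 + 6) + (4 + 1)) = 0.44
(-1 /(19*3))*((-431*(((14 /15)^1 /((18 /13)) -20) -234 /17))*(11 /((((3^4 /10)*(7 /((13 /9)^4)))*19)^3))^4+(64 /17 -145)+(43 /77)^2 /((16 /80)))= 906877452406751736626215670723236312759392752757000861645516591689693264395837226140554916974924644 /370085135349868953808611462056616320402665036681494610315770783198044908941845319525699644563491471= 2.45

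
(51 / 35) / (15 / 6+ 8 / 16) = 17 / 35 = 0.49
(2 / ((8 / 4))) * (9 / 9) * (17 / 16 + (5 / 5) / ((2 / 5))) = 57 / 16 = 3.56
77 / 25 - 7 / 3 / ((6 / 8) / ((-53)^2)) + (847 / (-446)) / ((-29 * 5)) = -25423122823 / 2910150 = -8736.02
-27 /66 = -9 /22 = -0.41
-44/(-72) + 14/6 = 53/18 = 2.94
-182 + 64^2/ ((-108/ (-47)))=43214/ 27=1600.52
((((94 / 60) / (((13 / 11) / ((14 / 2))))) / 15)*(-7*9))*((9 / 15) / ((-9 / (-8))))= -101332 / 4875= -20.79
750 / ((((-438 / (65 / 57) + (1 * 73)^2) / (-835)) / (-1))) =40706250 / 321419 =126.65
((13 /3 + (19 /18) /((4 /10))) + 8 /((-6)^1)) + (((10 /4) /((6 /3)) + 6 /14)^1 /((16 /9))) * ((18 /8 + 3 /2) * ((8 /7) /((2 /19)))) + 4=1357043 /28224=48.08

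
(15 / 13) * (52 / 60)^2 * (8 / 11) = 104 / 165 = 0.63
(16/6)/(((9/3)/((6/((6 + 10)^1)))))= 1/3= 0.33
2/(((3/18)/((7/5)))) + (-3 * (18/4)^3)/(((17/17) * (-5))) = 2859/40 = 71.48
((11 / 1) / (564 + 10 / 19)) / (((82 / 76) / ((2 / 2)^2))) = 3971 / 219883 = 0.02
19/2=9.50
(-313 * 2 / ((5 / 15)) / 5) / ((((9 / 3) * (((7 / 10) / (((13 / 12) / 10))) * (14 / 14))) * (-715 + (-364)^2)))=-313 / 2128770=-0.00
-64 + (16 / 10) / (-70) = -64.02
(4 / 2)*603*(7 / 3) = 2814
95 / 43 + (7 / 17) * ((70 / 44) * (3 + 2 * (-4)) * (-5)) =298905 / 16082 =18.59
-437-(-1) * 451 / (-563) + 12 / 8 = -491275 / 1126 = -436.30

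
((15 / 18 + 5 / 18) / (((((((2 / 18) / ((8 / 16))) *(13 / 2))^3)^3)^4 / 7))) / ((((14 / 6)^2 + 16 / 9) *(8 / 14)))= 1103891577702019546180167245863859409 / 328801682370989026791006716104997866676666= 0.00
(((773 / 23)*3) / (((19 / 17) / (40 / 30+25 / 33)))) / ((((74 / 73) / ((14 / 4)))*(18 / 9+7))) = 6715051 / 92796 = 72.36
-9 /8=-1.12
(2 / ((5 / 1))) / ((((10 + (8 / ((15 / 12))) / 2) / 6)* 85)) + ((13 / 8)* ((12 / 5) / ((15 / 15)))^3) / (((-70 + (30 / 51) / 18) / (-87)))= 6990088106 / 250229375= 27.93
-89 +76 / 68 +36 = -882 / 17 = -51.88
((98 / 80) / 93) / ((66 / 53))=2597 / 245520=0.01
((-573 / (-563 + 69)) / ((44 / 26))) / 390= 0.00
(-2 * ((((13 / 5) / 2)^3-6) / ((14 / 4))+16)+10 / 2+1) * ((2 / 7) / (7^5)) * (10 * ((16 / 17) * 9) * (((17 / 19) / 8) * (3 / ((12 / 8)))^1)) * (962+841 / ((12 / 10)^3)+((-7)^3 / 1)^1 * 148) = 148053635193 / 391182925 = 378.48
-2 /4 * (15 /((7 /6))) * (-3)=135 /7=19.29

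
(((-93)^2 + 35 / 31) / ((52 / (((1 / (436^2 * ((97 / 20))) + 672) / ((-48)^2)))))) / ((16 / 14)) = 2907410263480919 / 68484489854976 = 42.45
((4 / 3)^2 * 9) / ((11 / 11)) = 16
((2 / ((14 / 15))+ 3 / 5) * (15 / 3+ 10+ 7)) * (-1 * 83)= -175296 / 35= -5008.46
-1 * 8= -8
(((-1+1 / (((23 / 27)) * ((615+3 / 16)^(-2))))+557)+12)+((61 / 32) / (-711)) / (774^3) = 26984608739151659107 / 60661103414976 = 444842.04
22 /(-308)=-1 /14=-0.07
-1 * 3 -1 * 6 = -9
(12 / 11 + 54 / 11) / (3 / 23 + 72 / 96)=184 / 27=6.81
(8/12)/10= 1/15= 0.07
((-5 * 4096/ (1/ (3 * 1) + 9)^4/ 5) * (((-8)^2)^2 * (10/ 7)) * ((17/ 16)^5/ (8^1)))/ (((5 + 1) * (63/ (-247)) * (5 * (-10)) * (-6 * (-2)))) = -350704679/ 602362880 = -0.58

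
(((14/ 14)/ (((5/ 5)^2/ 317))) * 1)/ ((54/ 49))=15533/ 54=287.65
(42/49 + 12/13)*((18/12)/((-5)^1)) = -243/455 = -0.53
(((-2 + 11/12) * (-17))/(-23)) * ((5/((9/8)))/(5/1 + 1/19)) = -20995/29808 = -0.70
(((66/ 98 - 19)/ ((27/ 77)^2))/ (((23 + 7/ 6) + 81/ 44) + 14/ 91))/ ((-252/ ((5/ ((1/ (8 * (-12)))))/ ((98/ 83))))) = -103172944160/ 11225359971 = -9.19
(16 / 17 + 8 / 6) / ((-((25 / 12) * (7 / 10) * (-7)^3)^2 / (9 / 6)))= -33408 / 2450040425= -0.00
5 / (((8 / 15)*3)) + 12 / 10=173 / 40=4.32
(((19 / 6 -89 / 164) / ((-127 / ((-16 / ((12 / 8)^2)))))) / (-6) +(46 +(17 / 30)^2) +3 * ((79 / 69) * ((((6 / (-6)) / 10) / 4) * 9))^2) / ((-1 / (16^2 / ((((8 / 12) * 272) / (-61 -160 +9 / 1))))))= 879704894378801 / 63215843850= 13915.89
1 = 1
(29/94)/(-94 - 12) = -29/9964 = -0.00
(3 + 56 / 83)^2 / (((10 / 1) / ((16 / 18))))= 1.20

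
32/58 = 16/29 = 0.55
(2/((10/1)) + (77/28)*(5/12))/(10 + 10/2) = 323/3600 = 0.09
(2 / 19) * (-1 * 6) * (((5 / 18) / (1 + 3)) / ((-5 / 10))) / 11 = 5 / 627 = 0.01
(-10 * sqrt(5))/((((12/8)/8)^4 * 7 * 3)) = -655360 * sqrt(5)/1701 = -861.51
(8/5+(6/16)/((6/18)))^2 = 11881/1600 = 7.43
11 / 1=11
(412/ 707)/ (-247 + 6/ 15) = -2060/ 871731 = -0.00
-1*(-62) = 62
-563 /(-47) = 563 /47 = 11.98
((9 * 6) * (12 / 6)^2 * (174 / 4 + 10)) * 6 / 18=3852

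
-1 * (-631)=631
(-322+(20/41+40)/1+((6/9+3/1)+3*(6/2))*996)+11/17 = 12335.13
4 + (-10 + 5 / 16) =-91 / 16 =-5.69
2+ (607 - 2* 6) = 597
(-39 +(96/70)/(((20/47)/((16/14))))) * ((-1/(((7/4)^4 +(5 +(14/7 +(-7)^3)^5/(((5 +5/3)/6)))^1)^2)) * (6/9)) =630063104/460811780769566818003811254018947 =0.00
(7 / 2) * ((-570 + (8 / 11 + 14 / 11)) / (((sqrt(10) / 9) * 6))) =-1491 * sqrt(10) / 5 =-942.99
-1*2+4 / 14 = -12 / 7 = -1.71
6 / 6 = 1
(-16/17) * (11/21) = -176/357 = -0.49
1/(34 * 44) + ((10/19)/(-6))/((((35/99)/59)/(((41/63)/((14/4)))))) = -2.72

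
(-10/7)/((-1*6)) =5/21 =0.24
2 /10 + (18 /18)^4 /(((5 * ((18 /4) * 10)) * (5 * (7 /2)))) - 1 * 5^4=-4920298 /7875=-624.80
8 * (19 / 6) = 76 / 3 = 25.33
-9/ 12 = -3/ 4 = -0.75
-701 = -701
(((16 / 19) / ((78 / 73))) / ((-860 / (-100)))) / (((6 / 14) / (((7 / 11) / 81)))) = 143080 / 85169799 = 0.00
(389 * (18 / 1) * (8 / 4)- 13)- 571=13420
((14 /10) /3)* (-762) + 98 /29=-51072 /145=-352.22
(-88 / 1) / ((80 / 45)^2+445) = -0.20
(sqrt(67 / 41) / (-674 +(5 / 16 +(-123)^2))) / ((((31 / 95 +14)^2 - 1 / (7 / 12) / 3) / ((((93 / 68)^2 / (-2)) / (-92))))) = 12142235 * sqrt(2747) / 144889841893014696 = 0.00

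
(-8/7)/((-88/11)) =1/7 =0.14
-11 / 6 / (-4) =11 / 24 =0.46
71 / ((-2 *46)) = -71 / 92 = -0.77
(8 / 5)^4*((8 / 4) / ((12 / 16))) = 32768 / 1875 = 17.48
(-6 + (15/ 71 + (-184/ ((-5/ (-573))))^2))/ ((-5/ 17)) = -13416899120493/ 8875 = -1511763281.18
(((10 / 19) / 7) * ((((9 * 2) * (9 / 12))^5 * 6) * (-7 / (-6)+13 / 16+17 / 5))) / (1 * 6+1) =18524438937 / 119168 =155448.10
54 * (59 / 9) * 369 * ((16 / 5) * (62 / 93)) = 1393344 / 5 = 278668.80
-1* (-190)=190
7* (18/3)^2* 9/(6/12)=4536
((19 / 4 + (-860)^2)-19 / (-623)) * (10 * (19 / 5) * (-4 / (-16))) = 35018807147 / 4984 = 7026245.41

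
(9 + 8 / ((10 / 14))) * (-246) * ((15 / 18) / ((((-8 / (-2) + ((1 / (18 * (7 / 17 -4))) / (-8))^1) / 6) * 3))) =-72749088 / 35153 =-2069.50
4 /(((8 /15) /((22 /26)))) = 165 /26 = 6.35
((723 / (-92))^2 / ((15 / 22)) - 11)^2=2835562991569 / 447745600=6332.98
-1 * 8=-8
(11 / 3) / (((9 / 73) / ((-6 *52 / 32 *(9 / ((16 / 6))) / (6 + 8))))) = -31317 / 448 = -69.90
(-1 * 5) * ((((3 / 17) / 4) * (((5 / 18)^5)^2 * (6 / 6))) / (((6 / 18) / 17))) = -48828125 / 1586874322944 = -0.00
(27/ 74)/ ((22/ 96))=648/ 407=1.59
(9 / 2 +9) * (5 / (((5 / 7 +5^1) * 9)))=1.31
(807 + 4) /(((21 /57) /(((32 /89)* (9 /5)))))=4437792 /3115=1424.65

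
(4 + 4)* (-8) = -64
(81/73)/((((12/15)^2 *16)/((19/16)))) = 38475/299008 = 0.13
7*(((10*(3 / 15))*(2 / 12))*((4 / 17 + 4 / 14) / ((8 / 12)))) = 31 / 17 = 1.82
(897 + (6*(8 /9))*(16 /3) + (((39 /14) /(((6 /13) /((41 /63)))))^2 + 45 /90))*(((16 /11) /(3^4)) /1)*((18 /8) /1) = 2929268665 /77014476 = 38.04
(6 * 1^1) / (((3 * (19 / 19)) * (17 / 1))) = 2 / 17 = 0.12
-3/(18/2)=-1/3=-0.33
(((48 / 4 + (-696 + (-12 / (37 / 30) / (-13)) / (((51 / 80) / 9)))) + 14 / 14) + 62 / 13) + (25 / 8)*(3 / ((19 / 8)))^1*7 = -7649034 / 11951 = -640.03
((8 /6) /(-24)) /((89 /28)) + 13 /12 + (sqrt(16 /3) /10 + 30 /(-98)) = 2 * sqrt(3) /15 + 119275 /156996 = 0.99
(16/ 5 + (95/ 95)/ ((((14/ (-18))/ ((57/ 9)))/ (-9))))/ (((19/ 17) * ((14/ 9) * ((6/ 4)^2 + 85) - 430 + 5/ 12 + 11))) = -96372/ 398335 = -0.24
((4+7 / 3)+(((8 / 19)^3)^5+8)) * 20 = 13055771356754651867060 / 45543381089624394897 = 286.67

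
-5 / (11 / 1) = -5 / 11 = -0.45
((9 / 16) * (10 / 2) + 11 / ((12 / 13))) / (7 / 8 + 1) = 707 / 90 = 7.86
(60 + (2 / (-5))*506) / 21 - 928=-98152 / 105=-934.78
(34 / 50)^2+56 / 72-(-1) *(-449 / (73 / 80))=-201540752 / 410625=-490.81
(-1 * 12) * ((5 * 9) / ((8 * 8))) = -8.44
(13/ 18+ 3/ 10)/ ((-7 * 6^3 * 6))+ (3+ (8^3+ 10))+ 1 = 107367097/ 204120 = 526.00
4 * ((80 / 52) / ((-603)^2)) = 80 / 4726917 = 0.00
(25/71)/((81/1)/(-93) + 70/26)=10075/52114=0.19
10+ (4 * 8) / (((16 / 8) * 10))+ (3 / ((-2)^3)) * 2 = 217 / 20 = 10.85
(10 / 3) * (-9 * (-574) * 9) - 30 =154950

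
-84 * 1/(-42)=2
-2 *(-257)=514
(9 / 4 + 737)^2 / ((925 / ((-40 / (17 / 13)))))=-113670037 / 6290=-18071.55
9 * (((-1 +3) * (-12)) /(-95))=2.27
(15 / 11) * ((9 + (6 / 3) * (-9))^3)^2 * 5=39858075 / 11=3623461.36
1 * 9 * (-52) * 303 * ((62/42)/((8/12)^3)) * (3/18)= -3296943/28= -117747.96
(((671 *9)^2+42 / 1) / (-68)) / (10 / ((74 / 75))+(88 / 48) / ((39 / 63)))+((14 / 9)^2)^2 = -115075686059227 / 2810509326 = -40944.78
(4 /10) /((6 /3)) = 1 /5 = 0.20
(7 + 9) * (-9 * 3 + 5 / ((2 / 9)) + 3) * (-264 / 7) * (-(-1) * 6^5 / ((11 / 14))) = 8957952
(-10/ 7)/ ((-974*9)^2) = -5/ 268949646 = -0.00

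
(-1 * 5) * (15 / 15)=-5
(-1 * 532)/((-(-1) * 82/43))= -278.98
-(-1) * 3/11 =3/11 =0.27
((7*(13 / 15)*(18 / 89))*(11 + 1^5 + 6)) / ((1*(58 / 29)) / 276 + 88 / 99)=581256 / 23585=24.65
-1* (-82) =82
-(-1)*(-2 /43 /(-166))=1 /3569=0.00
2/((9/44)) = 88/9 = 9.78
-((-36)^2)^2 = -1679616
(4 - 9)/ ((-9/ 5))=25/ 9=2.78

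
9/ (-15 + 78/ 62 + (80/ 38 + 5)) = -1.36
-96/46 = -48/23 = -2.09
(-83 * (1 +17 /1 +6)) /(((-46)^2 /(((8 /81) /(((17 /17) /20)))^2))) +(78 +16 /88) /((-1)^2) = 948208180 /12726153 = 74.51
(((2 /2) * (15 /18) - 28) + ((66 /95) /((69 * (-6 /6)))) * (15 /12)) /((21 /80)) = -2850560 /27531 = -103.54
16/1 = 16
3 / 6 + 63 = 127 / 2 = 63.50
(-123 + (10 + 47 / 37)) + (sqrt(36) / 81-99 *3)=-408247 / 999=-408.66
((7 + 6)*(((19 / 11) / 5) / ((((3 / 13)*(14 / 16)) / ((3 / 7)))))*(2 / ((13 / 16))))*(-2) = -126464 / 2695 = -46.93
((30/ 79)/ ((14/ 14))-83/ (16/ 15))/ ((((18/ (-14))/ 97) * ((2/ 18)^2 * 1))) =598114125/ 1264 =473191.55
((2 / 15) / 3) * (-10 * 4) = -16 / 9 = -1.78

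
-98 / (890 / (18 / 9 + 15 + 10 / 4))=-1911 / 890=-2.15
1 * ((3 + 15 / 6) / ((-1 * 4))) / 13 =-11 / 104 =-0.11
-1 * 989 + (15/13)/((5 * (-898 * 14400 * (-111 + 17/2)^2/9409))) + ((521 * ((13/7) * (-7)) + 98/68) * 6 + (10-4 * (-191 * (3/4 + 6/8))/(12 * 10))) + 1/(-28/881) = -2916519047976795671/70057658580000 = -41630.27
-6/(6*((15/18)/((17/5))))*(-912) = 93024/25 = 3720.96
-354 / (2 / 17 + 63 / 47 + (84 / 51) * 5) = -282846 / 7745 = -36.52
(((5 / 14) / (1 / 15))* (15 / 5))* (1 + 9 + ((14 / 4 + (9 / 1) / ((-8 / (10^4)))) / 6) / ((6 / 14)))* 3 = -11781825 / 56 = -210389.73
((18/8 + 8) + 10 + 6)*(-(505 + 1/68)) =-3605805/272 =-13256.64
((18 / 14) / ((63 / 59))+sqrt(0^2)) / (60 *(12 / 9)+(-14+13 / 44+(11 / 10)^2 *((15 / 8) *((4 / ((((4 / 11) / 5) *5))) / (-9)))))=311520 / 16434551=0.02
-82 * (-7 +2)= 410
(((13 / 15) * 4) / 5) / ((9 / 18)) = 104 / 75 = 1.39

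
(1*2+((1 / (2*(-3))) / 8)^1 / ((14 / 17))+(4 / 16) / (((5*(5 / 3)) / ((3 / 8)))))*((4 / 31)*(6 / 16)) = 8341 / 86800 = 0.10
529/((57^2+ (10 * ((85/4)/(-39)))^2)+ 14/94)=151266492/937577015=0.16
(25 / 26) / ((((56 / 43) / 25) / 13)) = 26875 / 112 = 239.96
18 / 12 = 3 / 2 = 1.50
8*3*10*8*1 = 1920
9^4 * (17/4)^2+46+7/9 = 17071897/144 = 118554.84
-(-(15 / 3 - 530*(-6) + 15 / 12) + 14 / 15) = 191119 / 60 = 3185.32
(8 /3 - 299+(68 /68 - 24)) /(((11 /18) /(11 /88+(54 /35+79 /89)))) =-91512471 /68530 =-1335.36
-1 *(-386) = 386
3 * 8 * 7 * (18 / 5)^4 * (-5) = -17635968 / 125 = -141087.74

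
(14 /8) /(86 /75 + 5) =525 /1844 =0.28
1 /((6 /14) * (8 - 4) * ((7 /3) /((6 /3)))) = 1 /2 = 0.50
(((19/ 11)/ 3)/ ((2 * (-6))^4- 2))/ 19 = 1/ 684222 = 0.00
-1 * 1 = -1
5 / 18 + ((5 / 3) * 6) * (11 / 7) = 2015 / 126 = 15.99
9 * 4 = 36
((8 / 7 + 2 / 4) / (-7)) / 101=-23 / 9898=-0.00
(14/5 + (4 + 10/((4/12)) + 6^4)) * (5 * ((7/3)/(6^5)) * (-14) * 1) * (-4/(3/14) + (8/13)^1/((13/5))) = 190697024/369603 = 515.95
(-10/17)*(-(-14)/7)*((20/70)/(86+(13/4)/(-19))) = -3040/776237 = -0.00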